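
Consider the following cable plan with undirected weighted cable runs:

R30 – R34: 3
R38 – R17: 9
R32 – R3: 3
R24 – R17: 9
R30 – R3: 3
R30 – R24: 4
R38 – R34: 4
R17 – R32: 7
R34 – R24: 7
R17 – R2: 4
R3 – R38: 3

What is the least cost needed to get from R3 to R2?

Candidate routes:
R3–R32–R17–R2: 3+7+4 = 14
R3–R38–R17–R2: 3+9+4 = 16
The minimum is 14 via R3–R32–R17–R2.

14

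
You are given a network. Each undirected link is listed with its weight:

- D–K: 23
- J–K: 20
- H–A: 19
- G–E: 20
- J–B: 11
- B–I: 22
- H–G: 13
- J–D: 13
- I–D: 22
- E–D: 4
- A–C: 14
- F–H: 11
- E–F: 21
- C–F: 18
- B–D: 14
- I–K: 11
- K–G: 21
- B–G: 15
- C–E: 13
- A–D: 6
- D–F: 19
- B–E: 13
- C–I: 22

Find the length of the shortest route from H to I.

Running Dijkstra from H:
H: 0
F: 11  (via H)
G: 13  (via H)
A: 19  (via H)
D: 25  (via A)
B: 28  (via G)
C: 29  (via F)
E: 29  (via D)
K: 34  (via G)
J: 38  (via D)
I: 45  (via K)
Shortest route: H → G → K → I = 45.

45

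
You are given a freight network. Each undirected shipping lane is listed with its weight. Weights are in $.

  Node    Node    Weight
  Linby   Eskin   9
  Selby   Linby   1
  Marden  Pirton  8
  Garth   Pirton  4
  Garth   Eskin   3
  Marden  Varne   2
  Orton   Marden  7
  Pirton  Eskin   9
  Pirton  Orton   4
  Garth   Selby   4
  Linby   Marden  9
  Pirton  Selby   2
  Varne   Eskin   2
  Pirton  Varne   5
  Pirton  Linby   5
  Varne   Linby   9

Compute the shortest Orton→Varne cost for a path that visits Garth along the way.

Best Orton to Garth: Orton–Pirton–Garth costing 8
Shortest Garth→Varne: Garth–Eskin–Varne = 5
Total via Garth: 8 + 5 = $13.

$13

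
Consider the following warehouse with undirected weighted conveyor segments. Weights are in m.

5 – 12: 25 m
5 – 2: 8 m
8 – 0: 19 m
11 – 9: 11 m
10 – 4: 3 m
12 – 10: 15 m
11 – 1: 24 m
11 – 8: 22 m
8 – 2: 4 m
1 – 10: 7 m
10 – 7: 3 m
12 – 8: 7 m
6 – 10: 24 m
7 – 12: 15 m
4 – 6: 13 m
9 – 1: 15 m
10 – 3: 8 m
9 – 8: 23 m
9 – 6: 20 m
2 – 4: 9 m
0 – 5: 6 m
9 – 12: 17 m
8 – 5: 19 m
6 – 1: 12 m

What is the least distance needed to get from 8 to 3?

Settle nodes by increasing distance from 8:
8: 0
2: 4  (via 8)
12: 7  (via 8)
5: 12  (via 2)
4: 13  (via 2)
10: 16  (via 4)
0: 18  (via 5)
7: 19  (via 10)
11: 22  (via 8)
1: 23  (via 10)
9: 23  (via 8)
3: 24  (via 10)
Shortest route: 8 → 2 → 4 → 10 → 3 = 24 m.

24 m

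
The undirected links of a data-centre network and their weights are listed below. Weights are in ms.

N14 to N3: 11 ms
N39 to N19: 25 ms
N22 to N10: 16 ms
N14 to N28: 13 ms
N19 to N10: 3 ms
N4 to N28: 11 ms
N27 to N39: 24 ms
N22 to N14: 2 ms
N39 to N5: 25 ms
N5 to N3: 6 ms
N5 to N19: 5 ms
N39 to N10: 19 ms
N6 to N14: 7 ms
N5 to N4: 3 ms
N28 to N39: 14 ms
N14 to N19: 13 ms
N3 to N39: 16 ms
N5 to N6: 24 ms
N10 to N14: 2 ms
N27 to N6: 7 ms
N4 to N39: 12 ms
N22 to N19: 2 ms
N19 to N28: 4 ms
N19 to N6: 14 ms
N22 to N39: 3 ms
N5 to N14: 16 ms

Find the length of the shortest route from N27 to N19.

18 ms

Running Dijkstra from N27:
N27: 0
N6: 7  (via N27)
N14: 14  (via N6)
N22: 16  (via N14)
N10: 16  (via N14)
N19: 18  (via N22)
Shortest route: N27–N6–N14–N22–N19 = 18 ms.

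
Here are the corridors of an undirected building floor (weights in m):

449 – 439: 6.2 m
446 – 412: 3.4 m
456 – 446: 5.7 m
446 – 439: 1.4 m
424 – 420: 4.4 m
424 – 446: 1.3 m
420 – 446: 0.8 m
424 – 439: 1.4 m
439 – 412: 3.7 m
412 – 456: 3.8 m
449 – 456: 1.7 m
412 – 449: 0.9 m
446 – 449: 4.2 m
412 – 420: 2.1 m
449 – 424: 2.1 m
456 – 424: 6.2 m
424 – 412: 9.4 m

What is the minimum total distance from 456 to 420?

4.7 m

Running Dijkstra from 456:
456: 0
449: 1.7  (via 456)
412: 2.6  (via 449)
424: 3.8  (via 449)
420: 4.7  (via 412)
Shortest route: 456 → 449 → 412 → 420 = 4.7 m.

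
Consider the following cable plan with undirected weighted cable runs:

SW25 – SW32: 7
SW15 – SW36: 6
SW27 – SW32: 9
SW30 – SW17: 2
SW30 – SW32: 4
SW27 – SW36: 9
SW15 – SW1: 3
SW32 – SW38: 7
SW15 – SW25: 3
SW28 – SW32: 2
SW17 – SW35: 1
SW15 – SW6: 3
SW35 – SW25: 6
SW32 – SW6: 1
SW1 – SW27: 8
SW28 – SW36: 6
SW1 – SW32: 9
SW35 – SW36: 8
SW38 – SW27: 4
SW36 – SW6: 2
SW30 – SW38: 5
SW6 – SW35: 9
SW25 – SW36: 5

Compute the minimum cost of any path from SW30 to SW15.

8

Settle nodes by increasing distance from SW30:
SW30: 0
SW17: 2  (via SW30)
SW35: 3  (via SW17)
SW32: 4  (via SW30)
SW6: 5  (via SW32)
SW38: 5  (via SW30)
SW28: 6  (via SW32)
SW36: 7  (via SW6)
SW15: 8  (via SW6)
Shortest route: SW30–SW32–SW6–SW15 = 8.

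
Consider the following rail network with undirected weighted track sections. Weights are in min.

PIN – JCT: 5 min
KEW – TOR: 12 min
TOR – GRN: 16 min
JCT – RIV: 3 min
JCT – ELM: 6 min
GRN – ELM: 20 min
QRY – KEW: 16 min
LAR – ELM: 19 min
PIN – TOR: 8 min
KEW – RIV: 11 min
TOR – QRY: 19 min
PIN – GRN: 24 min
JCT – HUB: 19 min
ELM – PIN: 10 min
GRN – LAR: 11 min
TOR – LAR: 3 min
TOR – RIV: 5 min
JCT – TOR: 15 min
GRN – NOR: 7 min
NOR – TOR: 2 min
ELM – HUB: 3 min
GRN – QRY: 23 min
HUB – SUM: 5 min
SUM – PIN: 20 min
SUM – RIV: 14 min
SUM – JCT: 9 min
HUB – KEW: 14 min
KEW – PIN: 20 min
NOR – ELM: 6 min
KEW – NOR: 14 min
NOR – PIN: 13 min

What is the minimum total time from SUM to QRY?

35 min

Compare a few routes:
SUM → HUB → ELM → NOR → TOR → QRY: 5+3+6+2+19 = 35
SUM → JCT → RIV → TOR → QRY: 9+3+5+19 = 36
SUM → JCT → RIV → KEW → QRY: 9+3+11+16 = 39
SUM → RIV → TOR → QRY: 14+5+19 = 38
Cheapest is SUM → HUB → ELM → NOR → TOR → QRY at 35 min.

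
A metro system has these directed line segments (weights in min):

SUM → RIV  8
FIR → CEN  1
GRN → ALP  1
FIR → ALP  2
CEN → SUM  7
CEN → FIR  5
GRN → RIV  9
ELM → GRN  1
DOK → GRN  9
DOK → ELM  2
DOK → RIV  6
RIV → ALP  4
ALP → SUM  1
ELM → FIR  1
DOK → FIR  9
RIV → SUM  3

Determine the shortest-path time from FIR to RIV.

Compare a few routes:
FIR - CEN - SUM - RIV: 1+7+8 = 16
FIR - ALP - SUM - RIV: 2+1+8 = 11
Cheapest is FIR - ALP - SUM - RIV at 11 min.

11 min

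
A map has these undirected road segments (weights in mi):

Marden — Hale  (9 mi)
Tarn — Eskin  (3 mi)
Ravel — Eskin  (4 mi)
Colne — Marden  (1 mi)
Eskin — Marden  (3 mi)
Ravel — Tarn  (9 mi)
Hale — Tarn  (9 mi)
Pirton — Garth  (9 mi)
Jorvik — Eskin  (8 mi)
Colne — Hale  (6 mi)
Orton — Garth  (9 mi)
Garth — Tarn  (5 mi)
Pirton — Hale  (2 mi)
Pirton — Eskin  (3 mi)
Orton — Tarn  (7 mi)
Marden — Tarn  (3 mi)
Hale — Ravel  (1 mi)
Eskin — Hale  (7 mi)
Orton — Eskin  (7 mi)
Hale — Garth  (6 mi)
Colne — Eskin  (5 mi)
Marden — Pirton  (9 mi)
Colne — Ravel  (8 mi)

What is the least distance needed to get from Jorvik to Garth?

Shortest distances from Jorvik:
Jorvik: 0
Eskin: 8  (via Jorvik)
Tarn: 11  (via Eskin)
Pirton: 11  (via Eskin)
Marden: 11  (via Eskin)
Ravel: 12  (via Eskin)
Colne: 12  (via Marden)
Hale: 13  (via Pirton)
Orton: 15  (via Eskin)
Garth: 16  (via Tarn)
Shortest route: Jorvik → Eskin → Tarn → Garth = 16 mi.

16 mi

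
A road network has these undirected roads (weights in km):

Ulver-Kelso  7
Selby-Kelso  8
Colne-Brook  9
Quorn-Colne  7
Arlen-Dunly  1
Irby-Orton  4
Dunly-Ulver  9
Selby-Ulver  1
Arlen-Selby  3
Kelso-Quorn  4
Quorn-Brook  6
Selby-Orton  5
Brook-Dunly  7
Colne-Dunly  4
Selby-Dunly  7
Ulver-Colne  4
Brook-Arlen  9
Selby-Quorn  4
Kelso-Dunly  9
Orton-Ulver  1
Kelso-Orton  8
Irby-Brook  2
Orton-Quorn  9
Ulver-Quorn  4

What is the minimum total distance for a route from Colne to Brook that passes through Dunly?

Shortest Colne→Dunly: Colne → Dunly = 4
Shortest Dunly→Brook: Dunly → Brook = 7
Total via Dunly: 4 + 7 = 11 km.

11 km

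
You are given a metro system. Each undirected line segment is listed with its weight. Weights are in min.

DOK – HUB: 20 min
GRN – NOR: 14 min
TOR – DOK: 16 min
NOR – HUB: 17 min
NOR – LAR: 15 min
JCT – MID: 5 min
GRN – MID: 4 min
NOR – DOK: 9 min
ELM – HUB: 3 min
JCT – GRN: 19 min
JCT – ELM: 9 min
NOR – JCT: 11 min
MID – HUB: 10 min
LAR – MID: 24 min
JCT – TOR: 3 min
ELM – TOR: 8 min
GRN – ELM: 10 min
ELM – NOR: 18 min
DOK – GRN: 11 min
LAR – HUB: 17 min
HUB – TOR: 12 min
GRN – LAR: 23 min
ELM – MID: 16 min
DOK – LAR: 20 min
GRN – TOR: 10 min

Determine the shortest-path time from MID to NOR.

16 min

Compare a few routes:
MID–GRN–NOR: 4+14 = 18
MID–JCT–NOR: 5+11 = 16
The minimum is 16 min via MID–JCT–NOR.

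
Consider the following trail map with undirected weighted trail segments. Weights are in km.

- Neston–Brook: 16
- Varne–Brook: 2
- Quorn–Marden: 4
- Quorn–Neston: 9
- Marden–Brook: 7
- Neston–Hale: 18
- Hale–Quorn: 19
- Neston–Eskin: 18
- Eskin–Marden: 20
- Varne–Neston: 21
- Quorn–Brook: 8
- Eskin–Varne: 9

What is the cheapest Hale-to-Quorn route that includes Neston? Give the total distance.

27 km

Best Hale to Neston: Hale → Neston costing 18
Best Neston to Quorn: Neston → Quorn costing 9
Total via Neston: 18 + 9 = 27 km.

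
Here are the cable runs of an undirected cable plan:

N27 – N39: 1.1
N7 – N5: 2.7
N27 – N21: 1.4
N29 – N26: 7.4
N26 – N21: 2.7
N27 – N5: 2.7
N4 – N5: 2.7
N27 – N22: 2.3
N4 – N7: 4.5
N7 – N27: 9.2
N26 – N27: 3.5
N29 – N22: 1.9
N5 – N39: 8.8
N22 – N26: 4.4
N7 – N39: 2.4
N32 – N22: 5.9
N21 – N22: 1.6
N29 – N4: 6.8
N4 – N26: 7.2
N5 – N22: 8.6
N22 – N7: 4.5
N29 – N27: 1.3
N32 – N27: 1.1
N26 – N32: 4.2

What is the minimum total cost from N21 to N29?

2.7

Running Dijkstra from N21:
N21: 0
N27: 1.4  (via N21)
N22: 1.6  (via N21)
N32: 2.5  (via N27)
N39: 2.5  (via N27)
N29: 2.7  (via N27)
Shortest route: N21 → N27 → N29 = 2.7.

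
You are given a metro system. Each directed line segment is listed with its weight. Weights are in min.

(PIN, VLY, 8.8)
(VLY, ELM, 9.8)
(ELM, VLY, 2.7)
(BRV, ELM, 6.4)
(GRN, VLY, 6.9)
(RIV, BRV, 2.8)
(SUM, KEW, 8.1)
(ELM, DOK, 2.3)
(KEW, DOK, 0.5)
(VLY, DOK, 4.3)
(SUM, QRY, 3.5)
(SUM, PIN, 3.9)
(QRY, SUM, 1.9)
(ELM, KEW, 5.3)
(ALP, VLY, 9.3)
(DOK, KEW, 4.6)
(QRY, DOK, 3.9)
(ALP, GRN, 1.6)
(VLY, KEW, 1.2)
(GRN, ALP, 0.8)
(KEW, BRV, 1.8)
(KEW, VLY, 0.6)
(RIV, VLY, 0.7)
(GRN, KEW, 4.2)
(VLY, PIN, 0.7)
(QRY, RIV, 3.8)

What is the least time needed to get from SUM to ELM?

Enumerating some paths:
SUM - QRY - RIV - VLY - KEW - BRV - ELM: 3.5+3.8+0.7+1.2+1.8+6.4 = 17.4
SUM - KEW - BRV - ELM: 8.1+1.8+6.4 = 16.3
SUM - QRY - RIV - BRV - ELM: 3.5+3.8+2.8+6.4 = 16.5
SUM - QRY - RIV - VLY - ELM: 3.5+3.8+0.7+9.8 = 17.8
The minimum is 16.3 min via SUM - KEW - BRV - ELM.

16.3 min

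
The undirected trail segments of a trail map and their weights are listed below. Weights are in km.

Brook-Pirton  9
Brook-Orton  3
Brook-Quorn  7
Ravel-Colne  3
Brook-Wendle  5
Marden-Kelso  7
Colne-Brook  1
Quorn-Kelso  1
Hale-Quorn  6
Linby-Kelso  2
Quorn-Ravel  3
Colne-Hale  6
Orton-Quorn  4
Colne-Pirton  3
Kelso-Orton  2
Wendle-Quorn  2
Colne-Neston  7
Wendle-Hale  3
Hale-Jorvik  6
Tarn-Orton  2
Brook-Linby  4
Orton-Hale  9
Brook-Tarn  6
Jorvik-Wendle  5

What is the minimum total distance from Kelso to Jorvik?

8 km

Enumerating some paths:
Kelso - Quorn - Wendle - Hale - Jorvik: 1+2+3+6 = 12
Kelso - Orton - Quorn - Wendle - Jorvik: 2+4+2+5 = 13
Kelso - Quorn - Wendle - Jorvik: 1+2+5 = 8
Kelso - Quorn - Hale - Jorvik: 1+6+6 = 13
The minimum is 8 km via Kelso - Quorn - Wendle - Jorvik.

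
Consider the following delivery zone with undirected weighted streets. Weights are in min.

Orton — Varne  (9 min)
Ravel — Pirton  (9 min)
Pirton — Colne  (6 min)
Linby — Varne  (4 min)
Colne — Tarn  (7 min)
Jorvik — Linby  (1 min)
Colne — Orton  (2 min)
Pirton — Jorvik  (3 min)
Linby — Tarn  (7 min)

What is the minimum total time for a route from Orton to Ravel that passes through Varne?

26 min

Shortest Orton→Varne: Orton → Varne = 9
Shortest Varne→Ravel: Varne → Linby → Jorvik → Pirton → Ravel = 17
Total via Varne: 9 + 17 = 26 min.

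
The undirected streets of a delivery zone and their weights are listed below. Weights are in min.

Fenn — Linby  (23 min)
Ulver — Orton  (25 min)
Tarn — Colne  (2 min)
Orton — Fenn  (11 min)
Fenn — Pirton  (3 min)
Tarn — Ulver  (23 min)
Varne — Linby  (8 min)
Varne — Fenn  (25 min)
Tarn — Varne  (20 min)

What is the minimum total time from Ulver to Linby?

51 min

Shortest distances from Ulver:
Ulver: 0
Tarn: 23  (via Ulver)
Colne: 25  (via Tarn)
Orton: 25  (via Ulver)
Fenn: 36  (via Orton)
Pirton: 39  (via Fenn)
Varne: 43  (via Tarn)
Linby: 51  (via Varne)
Shortest route: Ulver–Tarn–Varne–Linby = 51 min.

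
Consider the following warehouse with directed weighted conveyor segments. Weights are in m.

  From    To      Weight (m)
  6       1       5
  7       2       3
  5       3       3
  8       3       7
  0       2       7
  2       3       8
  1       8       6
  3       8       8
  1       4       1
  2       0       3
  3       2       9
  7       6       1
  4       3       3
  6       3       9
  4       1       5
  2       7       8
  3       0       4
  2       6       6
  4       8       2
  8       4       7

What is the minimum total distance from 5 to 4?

Candidate routes:
5 → 3 → 8 → 4: 3+8+7 = 18
5 → 3 → 2 → 6 → 1 → 4: 3+9+6+5+1 = 24
The minimum is 18 m via 5 → 3 → 8 → 4.

18 m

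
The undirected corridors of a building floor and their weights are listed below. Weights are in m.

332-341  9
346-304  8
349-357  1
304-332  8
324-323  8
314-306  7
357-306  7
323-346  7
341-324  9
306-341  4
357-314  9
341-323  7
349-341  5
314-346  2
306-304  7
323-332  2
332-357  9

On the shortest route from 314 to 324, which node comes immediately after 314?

Candidate routes:
314 - 357 - 349 - 341 - 324: 9+1+5+9 = 24
314 - 346 - 323 - 324: 2+7+8 = 17
314 - 346 - 323 - 341 - 324: 2+7+7+9 = 25
314 - 306 - 341 - 324: 7+4+9 = 20
Cheapest is 314 - 346 - 323 - 324 at 17 m.
So from 314 the first move is to 346.

346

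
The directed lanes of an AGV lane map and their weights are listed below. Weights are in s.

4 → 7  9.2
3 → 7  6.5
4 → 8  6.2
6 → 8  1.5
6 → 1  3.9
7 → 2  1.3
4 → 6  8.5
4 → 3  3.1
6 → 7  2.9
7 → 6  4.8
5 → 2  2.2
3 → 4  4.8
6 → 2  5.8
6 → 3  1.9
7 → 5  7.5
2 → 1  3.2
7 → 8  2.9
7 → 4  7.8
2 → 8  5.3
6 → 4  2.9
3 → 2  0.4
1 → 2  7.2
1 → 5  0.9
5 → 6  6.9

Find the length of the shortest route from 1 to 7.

10.7 s

Running Dijkstra from 1:
1: 0
5: 0.9  (via 1)
2: 3.1  (via 5)
6: 7.8  (via 5)
8: 8.4  (via 2)
3: 9.7  (via 6)
4: 10.7  (via 6)
7: 10.7  (via 6)
Shortest route: 1 → 5 → 6 → 7 = 10.7 s.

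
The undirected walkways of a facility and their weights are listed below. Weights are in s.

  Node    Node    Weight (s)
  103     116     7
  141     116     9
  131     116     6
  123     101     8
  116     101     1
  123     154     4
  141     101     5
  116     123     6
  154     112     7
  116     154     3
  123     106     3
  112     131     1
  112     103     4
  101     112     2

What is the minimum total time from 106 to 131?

Compare a few routes:
106–123–101–112–131: 3+8+2+1 = 14
106–123–116–101–112–131: 3+6+1+2+1 = 13
106–123–154–116–101–112–131: 3+4+3+1+2+1 = 14
106–123–116–131: 3+6+6 = 15
The minimum is 13 s via 106–123–116–101–112–131.

13 s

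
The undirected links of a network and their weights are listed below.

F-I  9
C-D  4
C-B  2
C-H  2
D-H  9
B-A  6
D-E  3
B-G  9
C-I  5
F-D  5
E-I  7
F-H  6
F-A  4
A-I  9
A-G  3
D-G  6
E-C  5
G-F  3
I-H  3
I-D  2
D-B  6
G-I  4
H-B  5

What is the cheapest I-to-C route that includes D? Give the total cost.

6

Best I to D: I–D costing 2
Best D to C: D–C costing 4
Total via D: 2 + 4 = 6.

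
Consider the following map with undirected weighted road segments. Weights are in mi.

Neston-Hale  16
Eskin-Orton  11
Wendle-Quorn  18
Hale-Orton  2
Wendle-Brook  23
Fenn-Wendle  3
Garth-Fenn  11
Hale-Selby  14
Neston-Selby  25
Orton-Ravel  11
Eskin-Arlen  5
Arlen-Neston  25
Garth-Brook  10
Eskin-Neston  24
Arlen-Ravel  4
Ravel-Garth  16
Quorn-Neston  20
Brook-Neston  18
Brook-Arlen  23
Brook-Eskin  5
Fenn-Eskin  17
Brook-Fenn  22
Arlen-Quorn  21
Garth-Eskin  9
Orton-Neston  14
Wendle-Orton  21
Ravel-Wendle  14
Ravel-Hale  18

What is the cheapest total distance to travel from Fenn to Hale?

26 mi

Candidate routes:
Fenn - Wendle - Ravel - Orton - Hale: 3+14+11+2 = 30
Fenn - Garth - Eskin - Orton - Hale: 11+9+11+2 = 33
Fenn - Eskin - Orton - Hale: 17+11+2 = 30
Fenn - Wendle - Orton - Hale: 3+21+2 = 26
Cheapest is Fenn - Wendle - Orton - Hale at 26 mi.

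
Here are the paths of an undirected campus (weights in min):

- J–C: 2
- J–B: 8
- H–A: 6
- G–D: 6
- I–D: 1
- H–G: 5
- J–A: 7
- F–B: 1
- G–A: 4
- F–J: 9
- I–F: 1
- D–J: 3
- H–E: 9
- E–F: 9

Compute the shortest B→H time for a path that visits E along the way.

19 min

Best B to E: B–F–E costing 10
Shortest E→H: E–H = 9
Total via E: 10 + 9 = 19 min.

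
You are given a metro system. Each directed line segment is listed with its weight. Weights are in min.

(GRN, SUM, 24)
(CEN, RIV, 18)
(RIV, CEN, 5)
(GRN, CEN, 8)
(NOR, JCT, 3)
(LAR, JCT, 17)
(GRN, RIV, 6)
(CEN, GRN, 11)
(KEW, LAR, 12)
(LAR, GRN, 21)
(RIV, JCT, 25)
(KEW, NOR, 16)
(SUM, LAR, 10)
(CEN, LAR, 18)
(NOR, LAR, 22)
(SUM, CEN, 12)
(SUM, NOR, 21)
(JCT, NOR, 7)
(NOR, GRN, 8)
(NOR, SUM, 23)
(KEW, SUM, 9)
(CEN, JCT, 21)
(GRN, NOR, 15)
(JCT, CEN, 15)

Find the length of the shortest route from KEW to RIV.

Compare a few routes:
KEW–SUM–CEN–GRN–RIV: 9+12+11+6 = 38
KEW–NOR–GRN–RIV: 16+8+6 = 30
Cheapest is KEW–NOR–GRN–RIV at 30 min.

30 min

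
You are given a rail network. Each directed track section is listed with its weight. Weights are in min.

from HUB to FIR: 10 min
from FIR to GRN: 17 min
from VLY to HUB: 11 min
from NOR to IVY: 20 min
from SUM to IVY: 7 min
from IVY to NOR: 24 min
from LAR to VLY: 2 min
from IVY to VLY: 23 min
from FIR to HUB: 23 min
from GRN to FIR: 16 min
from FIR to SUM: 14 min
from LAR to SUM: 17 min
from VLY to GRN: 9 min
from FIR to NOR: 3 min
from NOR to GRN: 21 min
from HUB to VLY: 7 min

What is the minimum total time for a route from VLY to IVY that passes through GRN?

Shortest VLY→GRN: VLY → GRN = 9
Best GRN to IVY: GRN → FIR → SUM → IVY costing 37
Total via GRN: 9 + 37 = 46 min.

46 min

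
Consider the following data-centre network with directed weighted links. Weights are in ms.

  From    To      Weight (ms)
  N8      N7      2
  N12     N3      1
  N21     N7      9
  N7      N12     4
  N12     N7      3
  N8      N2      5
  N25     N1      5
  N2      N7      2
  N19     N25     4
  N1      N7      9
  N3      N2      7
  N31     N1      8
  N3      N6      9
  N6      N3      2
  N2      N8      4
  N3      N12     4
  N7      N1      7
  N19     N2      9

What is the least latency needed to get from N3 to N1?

Compare a few routes:
N3–N2–N8–N7–N1: 7+4+2+7 = 20
N3–N12–N7–N1: 4+3+7 = 14
N3–N2–N7–N1: 7+2+7 = 16
Cheapest is N3–N12–N7–N1 at 14 ms.

14 ms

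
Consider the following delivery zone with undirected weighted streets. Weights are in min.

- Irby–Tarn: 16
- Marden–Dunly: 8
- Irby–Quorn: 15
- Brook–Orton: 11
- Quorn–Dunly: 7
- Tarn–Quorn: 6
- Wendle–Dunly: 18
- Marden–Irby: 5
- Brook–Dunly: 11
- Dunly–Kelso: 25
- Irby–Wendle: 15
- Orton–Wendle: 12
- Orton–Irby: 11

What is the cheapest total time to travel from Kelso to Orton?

47 min

Candidate routes:
Kelso–Dunly–Brook–Orton: 25+11+11 = 47
Kelso–Dunly–Marden–Irby–Orton: 25+8+5+11 = 49
The minimum is 47 min via Kelso–Dunly–Brook–Orton.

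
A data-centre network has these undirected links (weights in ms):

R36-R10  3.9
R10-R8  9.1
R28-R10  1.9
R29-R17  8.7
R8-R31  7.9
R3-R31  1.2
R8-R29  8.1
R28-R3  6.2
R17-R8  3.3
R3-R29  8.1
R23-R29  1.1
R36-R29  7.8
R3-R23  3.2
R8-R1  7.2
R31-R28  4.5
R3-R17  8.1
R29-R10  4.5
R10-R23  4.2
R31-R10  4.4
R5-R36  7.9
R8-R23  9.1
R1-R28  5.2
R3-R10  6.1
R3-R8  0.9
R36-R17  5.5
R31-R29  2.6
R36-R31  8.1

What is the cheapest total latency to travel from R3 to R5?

17.2 ms

Candidate routes:
R3 → R31 → R10 → R36 → R5: 1.2+4.4+3.9+7.9 = 17.4
R3 → R31 → R36 → R5: 1.2+8.1+7.9 = 17.2
Cheapest is R3 → R31 → R36 → R5 at 17.2 ms.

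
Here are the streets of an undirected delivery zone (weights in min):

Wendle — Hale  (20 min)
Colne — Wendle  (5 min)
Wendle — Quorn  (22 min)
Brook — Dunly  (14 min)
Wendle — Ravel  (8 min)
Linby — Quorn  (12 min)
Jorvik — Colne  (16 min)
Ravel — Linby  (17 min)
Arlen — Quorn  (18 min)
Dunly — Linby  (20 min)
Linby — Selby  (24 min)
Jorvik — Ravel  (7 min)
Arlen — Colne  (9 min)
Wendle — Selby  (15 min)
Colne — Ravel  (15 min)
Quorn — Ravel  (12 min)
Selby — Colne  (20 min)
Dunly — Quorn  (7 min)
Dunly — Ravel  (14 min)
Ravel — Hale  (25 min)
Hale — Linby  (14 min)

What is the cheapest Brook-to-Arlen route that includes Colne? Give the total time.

50 min

Shortest Brook→Colne: Brook–Dunly–Ravel–Wendle–Colne = 41
Shortest Colne→Arlen: Colne–Arlen = 9
Total via Colne: 41 + 9 = 50 min.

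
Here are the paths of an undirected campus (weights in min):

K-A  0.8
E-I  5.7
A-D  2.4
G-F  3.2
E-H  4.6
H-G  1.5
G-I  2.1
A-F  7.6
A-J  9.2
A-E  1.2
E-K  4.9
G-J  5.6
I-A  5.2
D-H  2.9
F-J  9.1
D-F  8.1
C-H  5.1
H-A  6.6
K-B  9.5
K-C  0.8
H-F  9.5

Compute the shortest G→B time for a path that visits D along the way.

Shortest G→D: G → H → D = 4.4
Best D to B: D → A → K → B costing 12.7
Total via D: 4.4 + 12.7 = 17.1 min.

17.1 min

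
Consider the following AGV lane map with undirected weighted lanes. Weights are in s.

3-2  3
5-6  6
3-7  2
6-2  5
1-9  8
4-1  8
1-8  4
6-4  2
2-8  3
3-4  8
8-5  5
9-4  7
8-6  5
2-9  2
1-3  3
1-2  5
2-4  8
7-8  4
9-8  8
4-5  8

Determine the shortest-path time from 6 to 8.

Enumerating some paths:
6 - 2 - 8: 5+3 = 8
6 - 5 - 8: 6+5 = 11
6 - 8: 5 = 5
Cheapest is 6 - 8 at 5 s.

5 s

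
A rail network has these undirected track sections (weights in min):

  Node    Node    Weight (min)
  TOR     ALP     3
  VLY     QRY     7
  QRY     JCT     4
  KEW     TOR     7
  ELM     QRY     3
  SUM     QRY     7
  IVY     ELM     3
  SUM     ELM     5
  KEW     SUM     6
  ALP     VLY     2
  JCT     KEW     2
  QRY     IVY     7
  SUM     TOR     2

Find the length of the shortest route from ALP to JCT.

Candidate routes:
ALP–TOR–SUM–QRY–JCT: 3+2+7+4 = 16
ALP–TOR–SUM–KEW–JCT: 3+2+6+2 = 13
ALP–TOR–KEW–JCT: 3+7+2 = 12
ALP–VLY–QRY–JCT: 2+7+4 = 13
Cheapest is ALP–TOR–KEW–JCT at 12 min.

12 min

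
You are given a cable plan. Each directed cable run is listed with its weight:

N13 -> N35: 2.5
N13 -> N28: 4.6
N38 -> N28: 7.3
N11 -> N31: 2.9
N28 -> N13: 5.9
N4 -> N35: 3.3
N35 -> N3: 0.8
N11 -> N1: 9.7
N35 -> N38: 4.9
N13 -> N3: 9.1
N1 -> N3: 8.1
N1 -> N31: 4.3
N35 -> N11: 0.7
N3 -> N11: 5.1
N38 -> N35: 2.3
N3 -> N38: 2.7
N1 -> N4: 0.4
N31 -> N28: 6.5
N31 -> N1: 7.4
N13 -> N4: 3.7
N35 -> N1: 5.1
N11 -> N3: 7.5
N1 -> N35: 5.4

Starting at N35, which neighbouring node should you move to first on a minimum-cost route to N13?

Enumerating some paths:
N35–N11–N31–N28–N13: 0.7+2.9+6.5+5.9 = 16
N35–N3–N38–N28–N13: 0.8+2.7+7.3+5.9 = 16.7
The minimum is 16 via N35–N11–N31–N28–N13.
So from N35 the first move is to N11.

N11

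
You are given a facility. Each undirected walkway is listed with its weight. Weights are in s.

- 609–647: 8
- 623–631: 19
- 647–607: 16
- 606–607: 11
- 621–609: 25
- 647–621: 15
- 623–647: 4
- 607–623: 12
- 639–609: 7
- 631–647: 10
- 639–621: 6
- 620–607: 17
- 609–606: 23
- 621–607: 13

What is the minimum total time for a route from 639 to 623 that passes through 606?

53 s

Shortest 639→606: 639–609–606 = 30
Shortest 606→623: 606–607–623 = 23
Total via 606: 30 + 23 = 53 s.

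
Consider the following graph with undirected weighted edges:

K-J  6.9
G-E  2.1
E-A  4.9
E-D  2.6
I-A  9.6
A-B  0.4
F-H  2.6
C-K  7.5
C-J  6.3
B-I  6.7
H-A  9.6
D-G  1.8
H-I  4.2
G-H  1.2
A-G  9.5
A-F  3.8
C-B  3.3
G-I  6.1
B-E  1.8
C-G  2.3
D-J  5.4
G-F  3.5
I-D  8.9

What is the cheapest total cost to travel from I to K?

15.2

Candidate routes:
I - B - C - K: 6.7+3.3+7.5 = 17.5
I - G - C - K: 6.1+2.3+7.5 = 15.9
I - H - G - C - K: 4.2+1.2+2.3+7.5 = 15.2
The minimum is 15.2 via I - H - G - C - K.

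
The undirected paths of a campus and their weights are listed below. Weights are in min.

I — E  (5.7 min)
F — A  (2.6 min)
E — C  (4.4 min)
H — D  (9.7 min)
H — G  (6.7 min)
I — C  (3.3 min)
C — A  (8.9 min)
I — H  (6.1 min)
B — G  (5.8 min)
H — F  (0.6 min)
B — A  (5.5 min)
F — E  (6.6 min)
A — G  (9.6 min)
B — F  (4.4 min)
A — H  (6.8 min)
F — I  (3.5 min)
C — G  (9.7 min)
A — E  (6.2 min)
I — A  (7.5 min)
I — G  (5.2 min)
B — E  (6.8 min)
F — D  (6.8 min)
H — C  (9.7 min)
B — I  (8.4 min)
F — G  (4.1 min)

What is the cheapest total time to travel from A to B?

5.5 min

Running Dijkstra from A:
A: 0
F: 2.6  (via A)
H: 3.2  (via F)
B: 5.5  (via A)
Shortest route: A–B = 5.5 min.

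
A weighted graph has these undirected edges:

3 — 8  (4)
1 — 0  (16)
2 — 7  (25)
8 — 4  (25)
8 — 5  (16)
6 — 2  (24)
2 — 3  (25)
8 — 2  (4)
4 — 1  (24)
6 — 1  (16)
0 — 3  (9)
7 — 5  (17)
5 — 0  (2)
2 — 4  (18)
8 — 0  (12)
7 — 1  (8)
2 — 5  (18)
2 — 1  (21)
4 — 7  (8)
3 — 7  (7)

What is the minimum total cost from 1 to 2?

Running Dijkstra from 1:
1: 0
7: 8  (via 1)
3: 15  (via 7)
0: 16  (via 1)
4: 16  (via 7)
6: 16  (via 1)
5: 18  (via 0)
8: 19  (via 3)
2: 21  (via 1)
Shortest route: 1 → 2 = 21.

21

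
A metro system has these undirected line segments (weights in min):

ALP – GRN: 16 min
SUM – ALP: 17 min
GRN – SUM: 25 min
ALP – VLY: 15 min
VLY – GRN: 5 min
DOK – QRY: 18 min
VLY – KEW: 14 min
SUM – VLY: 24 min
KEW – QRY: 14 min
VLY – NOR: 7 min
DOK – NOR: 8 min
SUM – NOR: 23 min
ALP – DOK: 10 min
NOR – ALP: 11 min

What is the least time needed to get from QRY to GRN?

33 min

Candidate routes:
QRY → KEW → VLY → GRN: 14+14+5 = 33
QRY → DOK → NOR → VLY → GRN: 18+8+7+5 = 38
The minimum is 33 min via QRY → KEW → VLY → GRN.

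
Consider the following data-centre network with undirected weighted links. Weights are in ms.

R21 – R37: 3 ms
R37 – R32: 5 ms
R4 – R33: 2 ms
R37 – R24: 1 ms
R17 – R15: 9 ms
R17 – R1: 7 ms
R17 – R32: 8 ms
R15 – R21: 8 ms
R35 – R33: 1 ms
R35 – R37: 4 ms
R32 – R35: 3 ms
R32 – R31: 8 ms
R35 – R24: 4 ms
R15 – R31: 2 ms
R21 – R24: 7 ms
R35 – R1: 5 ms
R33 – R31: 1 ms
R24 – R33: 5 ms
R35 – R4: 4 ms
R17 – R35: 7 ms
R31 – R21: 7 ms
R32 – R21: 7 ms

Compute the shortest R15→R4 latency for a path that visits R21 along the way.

18 ms

Shortest R15→R21: R15 → R21 = 8
Shortest R21→R4: R21 → R37 → R35 → R33 → R4 = 10
Total via R21: 8 + 10 = 18 ms.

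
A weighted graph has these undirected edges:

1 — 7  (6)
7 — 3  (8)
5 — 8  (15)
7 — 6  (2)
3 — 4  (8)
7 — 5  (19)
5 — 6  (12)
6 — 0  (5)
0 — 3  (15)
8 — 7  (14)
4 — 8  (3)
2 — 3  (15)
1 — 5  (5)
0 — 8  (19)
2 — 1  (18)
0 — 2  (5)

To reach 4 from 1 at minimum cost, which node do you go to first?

7

Candidate routes:
1–7–3–4: 6+8+8 = 22
1–5–8–4: 5+15+3 = 23
1–7–6–0–8–4: 6+2+5+19+3 = 35
1–7–8–4: 6+14+3 = 23
Cheapest is 1–7–3–4 at 22.
So from 1 the first move is to 7.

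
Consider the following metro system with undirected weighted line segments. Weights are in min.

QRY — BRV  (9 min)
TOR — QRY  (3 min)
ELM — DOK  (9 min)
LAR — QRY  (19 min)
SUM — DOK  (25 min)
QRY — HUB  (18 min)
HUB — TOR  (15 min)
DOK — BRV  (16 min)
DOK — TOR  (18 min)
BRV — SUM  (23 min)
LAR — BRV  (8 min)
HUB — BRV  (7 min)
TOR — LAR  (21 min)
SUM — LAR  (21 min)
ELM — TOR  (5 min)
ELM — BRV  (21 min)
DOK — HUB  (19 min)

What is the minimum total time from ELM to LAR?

Settle nodes by increasing distance from ELM:
ELM: 0
TOR: 5  (via ELM)
QRY: 8  (via TOR)
DOK: 9  (via ELM)
BRV: 17  (via QRY)
HUB: 20  (via TOR)
LAR: 25  (via BRV)
Shortest route: ELM–TOR–QRY–BRV–LAR = 25 min.

25 min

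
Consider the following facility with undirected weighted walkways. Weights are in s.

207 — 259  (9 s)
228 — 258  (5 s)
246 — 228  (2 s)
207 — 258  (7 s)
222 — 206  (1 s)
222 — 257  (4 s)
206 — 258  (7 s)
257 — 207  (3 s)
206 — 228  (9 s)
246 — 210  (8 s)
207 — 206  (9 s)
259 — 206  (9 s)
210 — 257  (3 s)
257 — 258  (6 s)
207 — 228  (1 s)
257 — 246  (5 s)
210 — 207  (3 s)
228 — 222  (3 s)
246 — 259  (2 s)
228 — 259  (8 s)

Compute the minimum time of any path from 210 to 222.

Running Dijkstra from 210:
210: 0
257: 3  (via 210)
207: 3  (via 210)
228: 4  (via 207)
246: 6  (via 228)
222: 7  (via 257)
Shortest route: 210 → 257 → 222 = 7 s.

7 s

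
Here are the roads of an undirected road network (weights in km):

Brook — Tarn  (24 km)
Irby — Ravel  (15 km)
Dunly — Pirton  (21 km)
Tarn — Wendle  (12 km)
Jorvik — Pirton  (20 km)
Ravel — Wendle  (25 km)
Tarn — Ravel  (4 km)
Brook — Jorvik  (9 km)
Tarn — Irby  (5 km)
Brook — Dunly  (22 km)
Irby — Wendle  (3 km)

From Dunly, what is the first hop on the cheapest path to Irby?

Brook

Compare a few routes:
Dunly → Brook → Tarn → Wendle → Irby: 22+24+12+3 = 61
Dunly → Brook → Tarn → Ravel → Irby: 22+24+4+15 = 65
Dunly → Brook → Tarn → Irby: 22+24+5 = 51
The minimum is 51 km via Dunly → Brook → Tarn → Irby.
So from Dunly the first move is to Brook.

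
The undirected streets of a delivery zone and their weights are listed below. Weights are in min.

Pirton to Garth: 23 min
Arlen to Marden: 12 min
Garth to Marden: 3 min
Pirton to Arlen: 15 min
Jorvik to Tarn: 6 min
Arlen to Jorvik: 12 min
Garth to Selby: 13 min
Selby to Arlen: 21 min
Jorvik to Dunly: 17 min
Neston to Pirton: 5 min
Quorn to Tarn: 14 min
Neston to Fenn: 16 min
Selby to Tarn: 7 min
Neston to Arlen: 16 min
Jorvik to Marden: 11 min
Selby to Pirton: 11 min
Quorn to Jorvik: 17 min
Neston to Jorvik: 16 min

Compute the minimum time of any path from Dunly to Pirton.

Enumerating some paths:
Dunly → Jorvik → Neston → Pirton: 17+16+5 = 38
Dunly → Jorvik → Tarn → Selby → Pirton: 17+6+7+11 = 41
Dunly → Jorvik → Arlen → Pirton: 17+12+15 = 44
Dunly → Jorvik → Arlen → Neston → Pirton: 17+12+16+5 = 50
The minimum is 38 min via Dunly → Jorvik → Neston → Pirton.

38 min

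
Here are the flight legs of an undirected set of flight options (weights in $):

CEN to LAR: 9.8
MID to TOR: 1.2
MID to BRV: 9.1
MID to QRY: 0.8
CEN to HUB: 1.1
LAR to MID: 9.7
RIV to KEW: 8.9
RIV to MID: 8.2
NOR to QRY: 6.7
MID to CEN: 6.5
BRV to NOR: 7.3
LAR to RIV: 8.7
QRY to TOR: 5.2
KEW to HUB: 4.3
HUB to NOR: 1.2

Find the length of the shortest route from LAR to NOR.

Settle nodes by increasing distance from LAR:
LAR: 0
RIV: 8.7  (via LAR)
MID: 9.7  (via LAR)
CEN: 9.8  (via LAR)
QRY: 10.5  (via MID)
HUB: 10.9  (via CEN)
TOR: 10.9  (via MID)
NOR: 12.1  (via HUB)
Shortest route: LAR → CEN → HUB → NOR = $12.1.

$12.1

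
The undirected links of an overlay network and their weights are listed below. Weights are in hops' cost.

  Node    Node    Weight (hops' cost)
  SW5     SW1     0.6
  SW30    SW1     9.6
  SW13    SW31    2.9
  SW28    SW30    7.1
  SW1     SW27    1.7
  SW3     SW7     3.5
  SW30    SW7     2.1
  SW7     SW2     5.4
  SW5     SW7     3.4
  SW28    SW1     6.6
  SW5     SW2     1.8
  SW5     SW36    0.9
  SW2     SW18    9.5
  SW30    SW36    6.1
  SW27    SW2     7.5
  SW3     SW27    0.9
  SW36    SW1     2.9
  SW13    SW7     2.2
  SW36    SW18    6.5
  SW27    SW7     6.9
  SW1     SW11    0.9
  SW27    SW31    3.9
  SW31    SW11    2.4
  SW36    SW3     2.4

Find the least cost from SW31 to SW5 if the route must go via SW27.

6.2 hops' cost

Best SW31 to SW27: SW31 → SW27 costing 3.9
Shortest SW27→SW5: SW27 → SW1 → SW5 = 2.3
Total via SW27: 3.9 + 2.3 = 6.2 hops' cost.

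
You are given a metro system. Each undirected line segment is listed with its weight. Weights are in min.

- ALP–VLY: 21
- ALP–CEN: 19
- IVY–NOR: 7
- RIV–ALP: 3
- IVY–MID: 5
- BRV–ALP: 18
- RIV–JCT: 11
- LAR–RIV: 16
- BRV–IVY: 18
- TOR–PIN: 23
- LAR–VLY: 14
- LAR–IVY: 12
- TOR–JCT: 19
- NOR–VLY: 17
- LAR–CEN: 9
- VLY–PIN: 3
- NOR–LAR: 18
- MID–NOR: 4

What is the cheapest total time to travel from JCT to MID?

44 min

Settle nodes by increasing distance from JCT:
JCT: 0
RIV: 11  (via JCT)
ALP: 14  (via RIV)
TOR: 19  (via JCT)
LAR: 27  (via RIV)
BRV: 32  (via ALP)
CEN: 33  (via ALP)
VLY: 35  (via ALP)
PIN: 38  (via VLY)
IVY: 39  (via LAR)
MID: 44  (via IVY)
Shortest route: JCT → RIV → LAR → IVY → MID = 44 min.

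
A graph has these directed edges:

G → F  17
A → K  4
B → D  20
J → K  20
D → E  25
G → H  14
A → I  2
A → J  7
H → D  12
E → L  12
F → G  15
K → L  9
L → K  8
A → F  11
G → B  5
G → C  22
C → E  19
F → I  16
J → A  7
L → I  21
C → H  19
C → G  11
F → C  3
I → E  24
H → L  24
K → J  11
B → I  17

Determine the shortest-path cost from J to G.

Compare a few routes:
J - A - F - C - G: 7+11+3+11 = 32
J - A - F - G: 7+11+15 = 33
The minimum is 32 via J - A - F - C - G.

32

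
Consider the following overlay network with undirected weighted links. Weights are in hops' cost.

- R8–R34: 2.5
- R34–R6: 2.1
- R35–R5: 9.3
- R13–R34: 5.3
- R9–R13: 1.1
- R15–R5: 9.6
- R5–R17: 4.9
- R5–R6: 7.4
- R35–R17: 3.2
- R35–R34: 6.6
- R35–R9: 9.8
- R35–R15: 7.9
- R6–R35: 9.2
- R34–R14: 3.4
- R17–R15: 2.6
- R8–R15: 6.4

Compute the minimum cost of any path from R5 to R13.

14.8 hops' cost

Candidate routes:
R5 → R6 → R34 → R13: 7.4+2.1+5.3 = 14.8
R5 → R17 → R35 → R9 → R13: 4.9+3.2+9.8+1.1 = 19
The minimum is 14.8 hops' cost via R5 → R6 → R34 → R13.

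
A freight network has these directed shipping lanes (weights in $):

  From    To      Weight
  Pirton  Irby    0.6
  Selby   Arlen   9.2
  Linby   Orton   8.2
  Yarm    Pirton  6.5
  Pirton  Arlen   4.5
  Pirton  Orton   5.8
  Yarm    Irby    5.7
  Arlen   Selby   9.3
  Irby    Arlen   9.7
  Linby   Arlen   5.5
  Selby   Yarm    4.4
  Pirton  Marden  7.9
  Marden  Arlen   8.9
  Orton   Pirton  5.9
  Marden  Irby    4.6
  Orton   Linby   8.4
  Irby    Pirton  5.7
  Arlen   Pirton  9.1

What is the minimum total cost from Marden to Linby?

$24.5

Shortest distances from Marden:
Marden: 0
Irby: 4.6  (via Marden)
Arlen: 8.9  (via Marden)
Pirton: 10.3  (via Irby)
Orton: 16.1  (via Pirton)
Selby: 18.2  (via Arlen)
Yarm: 22.6  (via Selby)
Linby: 24.5  (via Orton)
Shortest route: Marden–Irby–Pirton–Orton–Linby = $24.5.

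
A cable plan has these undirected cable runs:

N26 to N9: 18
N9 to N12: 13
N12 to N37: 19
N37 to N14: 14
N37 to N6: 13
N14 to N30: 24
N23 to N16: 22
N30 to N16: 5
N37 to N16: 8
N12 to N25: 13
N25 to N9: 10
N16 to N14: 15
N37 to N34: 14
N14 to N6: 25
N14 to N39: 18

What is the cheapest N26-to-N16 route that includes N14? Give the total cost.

Best N26 to N14: N26–N9–N12–N37–N14 costing 64
Best N14 to N16: N14–N16 costing 15
Total via N14: 64 + 15 = 79.

79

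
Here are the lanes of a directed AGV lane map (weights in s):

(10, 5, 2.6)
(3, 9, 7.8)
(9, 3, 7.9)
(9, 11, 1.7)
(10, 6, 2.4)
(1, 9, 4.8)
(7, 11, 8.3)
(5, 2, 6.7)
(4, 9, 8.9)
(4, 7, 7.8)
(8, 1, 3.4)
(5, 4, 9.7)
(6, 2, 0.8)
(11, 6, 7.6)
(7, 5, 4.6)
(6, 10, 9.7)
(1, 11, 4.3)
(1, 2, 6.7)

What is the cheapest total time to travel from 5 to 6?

Compare a few routes:
5 → 4 → 9 → 11 → 6: 9.7+8.9+1.7+7.6 = 27.9
5 → 4 → 7 → 11 → 6: 9.7+7.8+8.3+7.6 = 33.4
The minimum is 27.9 s via 5 → 4 → 9 → 11 → 6.

27.9 s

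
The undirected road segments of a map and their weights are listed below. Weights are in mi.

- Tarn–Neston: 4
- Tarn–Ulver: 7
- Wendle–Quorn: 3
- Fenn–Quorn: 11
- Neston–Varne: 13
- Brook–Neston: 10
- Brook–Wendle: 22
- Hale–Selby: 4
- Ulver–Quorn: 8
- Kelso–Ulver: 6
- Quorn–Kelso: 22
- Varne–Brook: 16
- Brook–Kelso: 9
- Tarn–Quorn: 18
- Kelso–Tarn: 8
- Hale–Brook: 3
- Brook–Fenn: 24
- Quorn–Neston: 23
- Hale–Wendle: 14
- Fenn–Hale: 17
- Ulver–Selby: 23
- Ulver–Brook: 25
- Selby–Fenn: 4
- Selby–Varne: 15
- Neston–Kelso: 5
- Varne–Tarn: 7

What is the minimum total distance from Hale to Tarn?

Candidate routes:
Hale–Brook–Neston–Tarn: 3+10+4 = 17
Hale–Brook–Kelso–Tarn: 3+9+8 = 20
Hale–Brook–Kelso–Neston–Tarn: 3+9+5+4 = 21
The minimum is 17 mi via Hale–Brook–Neston–Tarn.

17 mi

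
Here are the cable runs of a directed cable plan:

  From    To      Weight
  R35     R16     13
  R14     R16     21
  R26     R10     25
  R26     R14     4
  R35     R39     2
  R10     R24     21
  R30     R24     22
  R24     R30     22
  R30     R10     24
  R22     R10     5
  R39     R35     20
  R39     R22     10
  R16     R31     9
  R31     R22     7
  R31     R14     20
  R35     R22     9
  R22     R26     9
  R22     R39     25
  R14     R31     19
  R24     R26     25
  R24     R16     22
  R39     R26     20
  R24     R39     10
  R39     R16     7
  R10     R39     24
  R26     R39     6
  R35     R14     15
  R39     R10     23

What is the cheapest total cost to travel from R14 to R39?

Enumerating some paths:
R14–R31–R22–R39: 19+7+25 = 51
R14–R31–R22–R10–R39: 19+7+5+24 = 55
R14–R31–R22–R26–R39: 19+7+9+6 = 41
R14–R16–R31–R22–R26–R39: 21+9+7+9+6 = 52
Cheapest is R14–R31–R22–R26–R39 at 41.

41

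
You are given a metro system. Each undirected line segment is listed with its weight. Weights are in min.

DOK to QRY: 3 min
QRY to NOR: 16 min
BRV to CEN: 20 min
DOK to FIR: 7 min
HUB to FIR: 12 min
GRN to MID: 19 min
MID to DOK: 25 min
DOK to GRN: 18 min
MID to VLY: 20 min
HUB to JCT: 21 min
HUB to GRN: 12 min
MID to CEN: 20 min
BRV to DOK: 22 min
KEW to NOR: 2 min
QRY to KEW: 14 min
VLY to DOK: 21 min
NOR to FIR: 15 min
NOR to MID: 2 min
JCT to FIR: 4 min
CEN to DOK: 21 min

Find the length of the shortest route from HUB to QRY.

22 min

Compare a few routes:
HUB - GRN - DOK - QRY: 12+18+3 = 33
HUB - FIR - DOK - QRY: 12+7+3 = 22
Cheapest is HUB - FIR - DOK - QRY at 22 min.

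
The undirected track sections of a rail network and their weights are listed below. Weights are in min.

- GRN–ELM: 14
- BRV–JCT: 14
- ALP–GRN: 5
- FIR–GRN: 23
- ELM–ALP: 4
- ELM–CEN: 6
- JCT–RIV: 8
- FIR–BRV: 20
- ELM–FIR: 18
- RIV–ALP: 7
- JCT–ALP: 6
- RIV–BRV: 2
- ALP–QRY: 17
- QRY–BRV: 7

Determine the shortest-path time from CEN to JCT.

Shortest distances from CEN:
CEN: 0
ELM: 6  (via CEN)
ALP: 10  (via ELM)
GRN: 15  (via ALP)
JCT: 16  (via ALP)
Shortest route: CEN → ELM → ALP → JCT = 16 min.

16 min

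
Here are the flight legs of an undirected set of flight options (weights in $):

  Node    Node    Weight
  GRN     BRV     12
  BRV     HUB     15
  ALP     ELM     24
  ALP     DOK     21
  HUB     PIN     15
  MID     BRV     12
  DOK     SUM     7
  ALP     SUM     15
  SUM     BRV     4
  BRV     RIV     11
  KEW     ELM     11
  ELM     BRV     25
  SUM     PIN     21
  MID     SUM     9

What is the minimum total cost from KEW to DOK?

Candidate routes:
KEW → ELM → ALP → SUM → DOK: 11+24+15+7 = 57
KEW → ELM → BRV → MID → SUM → DOK: 11+25+12+9+7 = 64
KEW → ELM → ALP → DOK: 11+24+21 = 56
KEW → ELM → BRV → SUM → DOK: 11+25+4+7 = 47
Cheapest is KEW → ELM → BRV → SUM → DOK at $47.

$47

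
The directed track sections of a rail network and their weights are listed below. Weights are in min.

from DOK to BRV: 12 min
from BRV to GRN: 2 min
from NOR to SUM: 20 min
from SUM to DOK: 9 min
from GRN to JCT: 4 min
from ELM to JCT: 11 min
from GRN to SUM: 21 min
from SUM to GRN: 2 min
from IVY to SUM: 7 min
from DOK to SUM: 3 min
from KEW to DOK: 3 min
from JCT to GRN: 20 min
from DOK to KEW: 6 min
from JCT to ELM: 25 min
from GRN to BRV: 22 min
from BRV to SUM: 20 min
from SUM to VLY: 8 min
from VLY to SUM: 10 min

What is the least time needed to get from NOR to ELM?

51 min

Compare a few routes:
NOR - SUM - DOK - BRV - GRN - JCT - ELM: 20+9+12+2+4+25 = 72
NOR - SUM - GRN - JCT - ELM: 20+2+4+25 = 51
The minimum is 51 min via NOR - SUM - GRN - JCT - ELM.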